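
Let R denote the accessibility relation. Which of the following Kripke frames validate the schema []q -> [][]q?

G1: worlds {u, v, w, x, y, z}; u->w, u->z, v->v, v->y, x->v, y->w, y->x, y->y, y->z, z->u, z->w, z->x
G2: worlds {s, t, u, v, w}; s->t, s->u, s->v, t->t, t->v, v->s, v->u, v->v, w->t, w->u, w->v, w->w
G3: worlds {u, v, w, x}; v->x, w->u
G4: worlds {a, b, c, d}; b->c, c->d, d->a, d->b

G3

This is the axiom for transitivity; its first-order frame correspondent is forall x forall y forall z (Rxy & Ryz -> Rxz).
G1: fails — Ruz and Rzx but not Rux.
G2: fails — Rtv and Rvu but not Rtu.
G3: satisfies the condition.
G4: fails — Rdb and Rbc but not Rdc.
Valid on: G3.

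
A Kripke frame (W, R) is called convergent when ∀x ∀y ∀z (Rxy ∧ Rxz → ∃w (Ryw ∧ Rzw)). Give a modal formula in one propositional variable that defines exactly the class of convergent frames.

◇□ψ → □◇ψ

This is convergence; the standard corresponding axiom is .2: ◇□ψ → □◇ψ.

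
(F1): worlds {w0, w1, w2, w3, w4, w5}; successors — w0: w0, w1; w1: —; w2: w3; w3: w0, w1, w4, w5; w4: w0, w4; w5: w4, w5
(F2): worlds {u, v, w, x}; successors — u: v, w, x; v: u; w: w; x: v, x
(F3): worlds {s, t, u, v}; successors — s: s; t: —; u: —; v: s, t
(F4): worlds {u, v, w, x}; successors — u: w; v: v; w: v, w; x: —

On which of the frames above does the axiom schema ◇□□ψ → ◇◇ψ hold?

(F2), (F4)

The schema corresponds to a generalized confluence (Geach) condition: ∀x ∀y (xRy → ∃w (yR²w ∧ xR²w)).
(F1): fails — w0Rw1 but no w with w1R²w and w0R²w.
(F2): satisfies the condition.
(F3): fails — vRt but no w with tR²w and vR²w.
(F4): satisfies the condition.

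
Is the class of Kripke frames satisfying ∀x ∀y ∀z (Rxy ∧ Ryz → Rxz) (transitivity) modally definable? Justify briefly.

Definable; □p → □□p defines it

The condition is transitivity. A defining modal formula is □p → □□p.
Suppose □p→□□p is valid. Take Rxy, Ryz and set V(p)={w : Rxw}. Then □p at x, so □□p at x, so □p at y, so p at z, i.e. Rxz.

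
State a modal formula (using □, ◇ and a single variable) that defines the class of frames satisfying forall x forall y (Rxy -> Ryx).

The condition is symmetry. The B schema q → □◇q defines it.

q → □◇q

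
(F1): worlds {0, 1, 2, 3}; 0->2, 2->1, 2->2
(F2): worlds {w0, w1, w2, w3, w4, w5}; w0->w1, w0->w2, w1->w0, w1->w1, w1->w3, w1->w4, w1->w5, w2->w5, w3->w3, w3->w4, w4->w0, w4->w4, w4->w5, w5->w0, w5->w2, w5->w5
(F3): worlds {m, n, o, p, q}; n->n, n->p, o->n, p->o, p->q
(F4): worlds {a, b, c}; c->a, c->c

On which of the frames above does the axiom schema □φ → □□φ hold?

Frame correspondent (Sahlqvist): ∀x ∀y ∀z (Rxy ∧ Ryz → Rxz) — i.e. transitivity.
(F1): fails — R02 and R21 but not R01.
(F2): fails — Rw1w5 and Rw5w2 but not Rw1w2.
(F3): fails — Ron and Rnp but not Rop.
(F4): holds.

(F4)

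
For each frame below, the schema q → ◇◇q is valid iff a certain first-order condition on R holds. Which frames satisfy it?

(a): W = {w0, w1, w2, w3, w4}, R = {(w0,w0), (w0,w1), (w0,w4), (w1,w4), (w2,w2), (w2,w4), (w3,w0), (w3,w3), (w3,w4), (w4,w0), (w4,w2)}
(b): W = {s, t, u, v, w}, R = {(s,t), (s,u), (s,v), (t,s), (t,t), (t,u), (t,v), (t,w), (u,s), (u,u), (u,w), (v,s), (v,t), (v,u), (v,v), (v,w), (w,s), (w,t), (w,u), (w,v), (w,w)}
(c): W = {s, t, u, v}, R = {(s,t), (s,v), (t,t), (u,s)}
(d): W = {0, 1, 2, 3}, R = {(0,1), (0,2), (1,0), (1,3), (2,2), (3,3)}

Frame correspondent (Sahlqvist): ∀x ∃w (x = w ∧ xR²w) — i.e. a generalized confluence (Geach) condition.
(a): fails — at w1 but no w with w1=w and w1R²w.
(b): satisfies the condition.
(c): fails — at s but no w with s=w and sR²w.
(d): satisfies the condition.
Valid on: (b), (d).

(b), (d)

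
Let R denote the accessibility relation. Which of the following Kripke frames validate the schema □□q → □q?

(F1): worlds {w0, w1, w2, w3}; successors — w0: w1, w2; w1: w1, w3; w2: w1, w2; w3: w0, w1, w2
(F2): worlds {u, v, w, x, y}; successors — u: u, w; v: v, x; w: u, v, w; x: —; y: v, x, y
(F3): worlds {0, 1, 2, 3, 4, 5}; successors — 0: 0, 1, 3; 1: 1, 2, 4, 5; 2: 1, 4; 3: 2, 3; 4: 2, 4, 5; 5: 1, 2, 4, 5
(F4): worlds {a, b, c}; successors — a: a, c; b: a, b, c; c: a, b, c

(F2), (F3), (F4)

This is the axiom for density; its first-order frame correspondent is ∀x ∀y (Rxy → ∃z (Rxz ∧ Rzy)).
(F1): fails — Rw3w0 but no z with Rw3z and Rzw0.
(F2): holds.
(F3): holds.
(F4): holds.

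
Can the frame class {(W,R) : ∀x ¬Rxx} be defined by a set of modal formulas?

Modal frame validity is preserved under surjective bounded morphisms.
The 2-cycle (worlds 0,1 with 0→1→0) is irreflexive, and the map sending every world to a single reflexive point • is a surjective bounded morphism (forth: every edge maps to (•,•); back: every world has a successor). So any modal formula valid on the 2-cycle is also valid on the reflexive point, which is not irreflexive.
Hence irreflexivity is not modally definable.

No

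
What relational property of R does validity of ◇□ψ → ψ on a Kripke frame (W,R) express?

Equivalently (dual form): ψ → □◇ψ.
Suppose ψ→□◇ψ is valid. Take Rxy and set V(ψ)={x}. Then ψ at x, so □◇ψ at x, so ◇ψ at y, so some z with Ryz has ψ; z=x, i.e. Ryx.
Conversely, on a frame with symmetry the schema holds at every world under every valuation.
Frame condition: ∀x ∀y (Rxy → Ryx).

Symmetry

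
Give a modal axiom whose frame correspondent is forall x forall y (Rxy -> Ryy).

This is shift-reflexivity; the standard corresponding axiom is T□: □(□r → r).
Suppose □(□r→r) is valid. Take Rxy and set V(r)={w : Ryw}. Then at y, □r holds; since □(□r→r) at x, □r→r at y, so r at y, i.e. Ryy.

□(□r → r)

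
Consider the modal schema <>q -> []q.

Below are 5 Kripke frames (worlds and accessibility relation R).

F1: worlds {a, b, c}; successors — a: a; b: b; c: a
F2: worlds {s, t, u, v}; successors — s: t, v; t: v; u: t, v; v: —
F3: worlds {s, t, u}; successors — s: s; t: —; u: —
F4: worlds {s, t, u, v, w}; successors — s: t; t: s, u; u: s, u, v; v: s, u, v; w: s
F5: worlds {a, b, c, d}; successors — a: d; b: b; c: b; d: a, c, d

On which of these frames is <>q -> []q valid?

F1, F3

The schema corresponds to partial functionality: forall x forall y forall z (Rxy & Rxz -> y = z).
F1: condition met.
F2: fails — s sees both t and v.
F3: condition met.
F4: fails — t sees both s and u.
F5: fails — d sees both a and c.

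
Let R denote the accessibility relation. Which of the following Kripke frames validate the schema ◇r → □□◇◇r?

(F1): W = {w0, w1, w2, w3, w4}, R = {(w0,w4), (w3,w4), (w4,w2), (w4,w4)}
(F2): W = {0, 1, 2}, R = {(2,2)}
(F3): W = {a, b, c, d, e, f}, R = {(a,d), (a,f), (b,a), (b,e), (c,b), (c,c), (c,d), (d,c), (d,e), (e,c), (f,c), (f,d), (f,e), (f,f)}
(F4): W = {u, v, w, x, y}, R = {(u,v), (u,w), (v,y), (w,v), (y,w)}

(F2)

Frame correspondent (Sahlqvist): ∀x ∀y ∀z ((xRy ∧ xR²z) → ∃w (y = w ∧ zR²w)) — i.e. a generalized confluence (Geach) condition.
(F1): fails — w0Rw4, w0R²w2 but no w with w4=w and w2R²w.
(F2): ✓.
(F3): fails — aRf, aR²c but no w with f=w and cR²w.
(F4): fails — uRv, uR²v but no t with v=t and vR²t.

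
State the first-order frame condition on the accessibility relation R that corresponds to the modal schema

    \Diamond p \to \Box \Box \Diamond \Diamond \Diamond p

This is a Sahlqvist (Geach-type) schema ◇^1□^0p → □^2◇^3p.
Minimal-valuation argument: fix x; take any y with xR^1y and any z with xR^2z. Set V(p) to the set of worlds R-reachable from y in exactly 0 steps. Then □^0p holds at y, so the antecedent holds at x; validity forces ◇^3p at z, giving a w with zR^3w and yR^0w.
First-order correspondent: \forall x \forall y \forall z ((xRy \wedge x R^2 z) \to \exists w (y = w \wedge z R^3 w)).

\forall x \forall y \forall z ((xRy \wedge x R^2 z) \to \exists w (y = w \wedge z R^3 w))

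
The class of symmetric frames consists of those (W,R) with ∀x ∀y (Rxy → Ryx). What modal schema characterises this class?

ψ → □◇ψ

This is symmetry; the standard corresponding axiom is B: ψ → □◇ψ.
Suppose ψ→□◇ψ is valid. Take Rxy and set V(ψ)={x}. Then ψ at x, so □◇ψ at x, so ◇ψ at y, so some z with Ryz has ψ; z=x, i.e. Ryx.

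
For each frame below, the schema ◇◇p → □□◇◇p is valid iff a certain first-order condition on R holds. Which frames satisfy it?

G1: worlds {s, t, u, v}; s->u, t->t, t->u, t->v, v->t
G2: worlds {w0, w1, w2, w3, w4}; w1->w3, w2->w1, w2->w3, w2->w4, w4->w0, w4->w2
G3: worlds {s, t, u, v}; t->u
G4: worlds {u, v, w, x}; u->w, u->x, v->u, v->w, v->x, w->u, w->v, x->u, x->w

This is the axiom for a generalized confluence (Geach) condition; its first-order frame correspondent is ∀x ∀y ∀z ((xR²y ∧ xR²z) → ∃w (y = w ∧ zR²w)).
G1: fails — tR²t, tR²u but no w with t=w and uR²w.
G2: fails — w2R²w0, w2R²w0 but no w with w0=w and w0R²w.
G3: condition met.
G4: fails — uR²v, uR²w but no t with v=t and wR²t.

G3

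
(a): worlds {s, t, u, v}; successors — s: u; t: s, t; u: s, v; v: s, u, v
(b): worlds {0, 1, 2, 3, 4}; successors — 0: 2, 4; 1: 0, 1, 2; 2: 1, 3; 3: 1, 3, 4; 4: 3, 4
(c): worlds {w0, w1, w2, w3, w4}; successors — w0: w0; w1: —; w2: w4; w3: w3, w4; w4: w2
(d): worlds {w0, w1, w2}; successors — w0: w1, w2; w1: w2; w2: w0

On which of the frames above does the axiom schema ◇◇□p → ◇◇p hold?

(b)

Frame correspondent (Sahlqvist): ∀x ∀y (xR²y → ∃w (yRw ∧ xR²w)) — i.e. a generalized confluence (Geach) condition.
(a): fails — sR²s but no w with sRw and sR²w.
(b): condition met.
(c): fails — w2R²w2 but no w with w2Rw and w2R²w.
(d): fails — w1R²w0 but no w with w0Rw and w1R²w.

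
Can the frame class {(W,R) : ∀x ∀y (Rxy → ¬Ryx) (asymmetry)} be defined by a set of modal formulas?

Modal frame validity is preserved under surjective bounded morphisms.
The 5-cycle (worlds s,t,u,v,w with s→t→u→v→w→s) is asymmetric. Mapping every world to a single reflexive point • is a surjective bounded morphism, and the reflexive point is not asymmetric (R•• but asymmetry requires ¬R••).
So the class is not modally definable.

Not modally definable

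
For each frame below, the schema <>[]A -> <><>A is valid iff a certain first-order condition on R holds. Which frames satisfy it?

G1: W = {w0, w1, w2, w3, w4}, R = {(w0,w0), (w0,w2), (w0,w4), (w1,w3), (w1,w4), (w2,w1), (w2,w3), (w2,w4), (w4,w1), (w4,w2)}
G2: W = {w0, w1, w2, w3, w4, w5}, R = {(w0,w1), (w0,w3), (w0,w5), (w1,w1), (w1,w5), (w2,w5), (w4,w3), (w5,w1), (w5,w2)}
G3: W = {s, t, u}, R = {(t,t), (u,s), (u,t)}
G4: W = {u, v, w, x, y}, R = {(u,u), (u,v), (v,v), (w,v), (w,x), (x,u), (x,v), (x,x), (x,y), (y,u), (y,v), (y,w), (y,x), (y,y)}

G4

Frame correspondent (Sahlqvist): forall x forall y (xRy -> exists w (yRw & x R^2 w)) — i.e. a generalized confluence (Geach) condition.
G1: fails — w1Rw3 but no w with w3Rw and w1R²w.
G2: fails — w0Rw3 but no w with w3Rw and w0R²w.
G3: fails — uRs but no w with sRw and uR²w.
G4: holds.
Valid on: G4.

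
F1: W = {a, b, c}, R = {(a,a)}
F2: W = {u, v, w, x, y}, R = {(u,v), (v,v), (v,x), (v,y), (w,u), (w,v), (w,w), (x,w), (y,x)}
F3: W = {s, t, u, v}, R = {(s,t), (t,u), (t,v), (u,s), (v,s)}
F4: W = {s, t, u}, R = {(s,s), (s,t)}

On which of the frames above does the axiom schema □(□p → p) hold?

This is the axiom for shift-reflexivity; its first-order frame correspondent is ∀x ∀y (Rxy → Ryy).
F1: condition met.
F2: fails — Rwu but not Ruu.
F3: fails — Rtv but not Rvv.
F4: fails — Rst but not Rtt.
Valid on: F1.

F1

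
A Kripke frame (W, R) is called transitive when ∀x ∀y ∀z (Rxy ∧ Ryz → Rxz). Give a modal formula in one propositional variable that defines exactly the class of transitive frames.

□p → □□p

A defining formula is □p → □□p (the 4 axiom).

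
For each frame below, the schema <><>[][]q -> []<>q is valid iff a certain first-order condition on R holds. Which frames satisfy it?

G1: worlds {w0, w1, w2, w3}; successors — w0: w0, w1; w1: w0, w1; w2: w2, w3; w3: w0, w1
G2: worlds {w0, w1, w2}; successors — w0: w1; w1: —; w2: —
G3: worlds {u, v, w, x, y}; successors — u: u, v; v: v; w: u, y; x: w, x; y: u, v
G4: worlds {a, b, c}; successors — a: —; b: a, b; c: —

G2

The schema corresponds to a generalized confluence (Geach) condition: forall x forall y forall z ((x R^2 y & xRz) -> exists w (y R^2 w & zRw)).
G1: fails — w2R²w0, w2Rw2 but no w with w0R²w and w2Rw.
G2: satisfies the condition.
G3: fails — xR²u, xRx but no t with uR²t and xRt.
G4: fails — bR²a, bRa but no w with aR²w and aRw.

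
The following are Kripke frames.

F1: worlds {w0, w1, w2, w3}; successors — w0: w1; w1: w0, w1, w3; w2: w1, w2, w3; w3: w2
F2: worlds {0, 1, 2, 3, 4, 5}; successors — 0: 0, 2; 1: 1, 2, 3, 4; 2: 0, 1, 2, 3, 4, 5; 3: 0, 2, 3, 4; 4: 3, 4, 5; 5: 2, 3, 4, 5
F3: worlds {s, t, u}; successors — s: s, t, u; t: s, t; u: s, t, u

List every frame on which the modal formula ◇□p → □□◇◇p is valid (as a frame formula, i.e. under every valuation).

The schema corresponds to a generalized confluence (Geach) condition: ∀x ∀y ∀z ((xRy ∧ xR²z) → ∃w (yRw ∧ zR²w)).
F1: fails — w1Rw3, w1R²w0 but no w with w3Rw and w0R²w.
F2: ✓.
F3: ✓.
Valid on: F2, F3.

F2, F3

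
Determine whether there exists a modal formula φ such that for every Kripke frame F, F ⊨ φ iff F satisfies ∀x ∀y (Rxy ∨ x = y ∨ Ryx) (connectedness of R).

Not definable by any modal formula

If a class were modally definable it would be closed under disjoint unions (Goldblatt–Thomason).
Take 4 disjoint single-world reflexive frames: each is trivially connected, but their disjoint union has 4 worlds with no edge between distinct components, so it is not connected.
So no modal formula (or set of formulas) defines exactly the connected frames.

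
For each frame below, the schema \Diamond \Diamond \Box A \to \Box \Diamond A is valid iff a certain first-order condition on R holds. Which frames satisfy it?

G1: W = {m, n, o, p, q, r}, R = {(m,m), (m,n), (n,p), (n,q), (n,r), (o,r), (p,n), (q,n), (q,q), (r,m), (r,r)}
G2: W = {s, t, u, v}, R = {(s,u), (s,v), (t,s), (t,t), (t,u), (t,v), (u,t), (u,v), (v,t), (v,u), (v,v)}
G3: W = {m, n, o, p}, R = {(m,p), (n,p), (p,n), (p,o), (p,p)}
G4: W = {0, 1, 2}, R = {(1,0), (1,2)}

G2, G4

Frame correspondent (Sahlqvist): \forall x \forall y \forall z ((x R^2 y \wedge xRz) \to \exists w (yRw \wedge zRw)) — i.e. a generalized confluence (Geach) condition.
G1: fails — mR²m, mRn but no w with mRw and nRw.
G2: ✓.
G3: fails — mR²o, mRp but no w with oRw and pRw.
G4: ✓.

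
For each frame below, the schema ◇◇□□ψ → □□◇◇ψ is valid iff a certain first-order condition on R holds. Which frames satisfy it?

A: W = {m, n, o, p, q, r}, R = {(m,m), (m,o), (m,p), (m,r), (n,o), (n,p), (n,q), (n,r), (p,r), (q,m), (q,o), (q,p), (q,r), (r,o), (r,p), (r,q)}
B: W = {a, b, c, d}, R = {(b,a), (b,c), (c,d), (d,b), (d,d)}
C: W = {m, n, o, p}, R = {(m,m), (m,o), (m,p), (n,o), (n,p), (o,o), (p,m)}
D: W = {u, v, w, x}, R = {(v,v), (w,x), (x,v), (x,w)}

C, D

Frame correspondent (Sahlqvist): ∀x ∀y ∀z ((xR²y ∧ xR²z) → ∃w (yR²w ∧ zR²w)) — i.e. a generalized confluence (Geach) condition.
A: fails — mR²m, mR²o but no w with mR²w and oR²w.
B: fails — dR²a, dR²a but no w with aR²w and aR²w.
C: condition met.
D: condition met.
Valid on: C, D.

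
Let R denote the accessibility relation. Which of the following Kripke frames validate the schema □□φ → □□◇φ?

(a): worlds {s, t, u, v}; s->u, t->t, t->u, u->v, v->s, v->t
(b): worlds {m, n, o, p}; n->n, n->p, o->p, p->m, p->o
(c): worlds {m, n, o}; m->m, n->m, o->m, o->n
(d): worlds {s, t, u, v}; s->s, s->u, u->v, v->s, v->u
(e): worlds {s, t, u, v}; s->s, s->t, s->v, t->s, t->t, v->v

(c), (e)

Frame correspondent (Sahlqvist): ∀x ∀z (xR²z → ∃w (xR²w ∧ zRw)) — i.e. a generalized confluence (Geach) condition.
(a): fails — sR²v but no w with sR²w and vRw.
(b): fails — nR²m but no w with nR²w and mRw.
(c): condition met.
(d): fails — uR²u but no w with uR²w and uRw.
(e): condition met.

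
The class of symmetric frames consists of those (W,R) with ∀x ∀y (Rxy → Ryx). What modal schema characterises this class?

A defining formula is r → □◇r (the B axiom).

r → □◇r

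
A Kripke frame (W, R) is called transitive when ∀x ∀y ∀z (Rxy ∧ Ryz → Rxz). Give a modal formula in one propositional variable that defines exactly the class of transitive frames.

□r → □□r

The condition is transitivity. The 4 schema □r → □□r defines it.
Suppose □r→□□r is valid. Take Rxy, Ryz and set V(r)={w : Rxw}. Then □r at x, so □□r at x, so □r at y, so r at z, i.e. Rxz.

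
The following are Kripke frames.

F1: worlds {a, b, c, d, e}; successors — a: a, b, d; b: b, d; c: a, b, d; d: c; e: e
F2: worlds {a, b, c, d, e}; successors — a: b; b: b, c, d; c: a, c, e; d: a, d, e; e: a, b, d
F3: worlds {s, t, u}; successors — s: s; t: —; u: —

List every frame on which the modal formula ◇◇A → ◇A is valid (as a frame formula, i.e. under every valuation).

F3

The schema corresponds to transitivity: ∀x ∀y ∀z (Rxy ∧ Ryz → Rxz).
F1: fails — Rcd and Rdc but not Rcc.
F2: fails — Rbc and Rce but not Rbe.
F3: ✓.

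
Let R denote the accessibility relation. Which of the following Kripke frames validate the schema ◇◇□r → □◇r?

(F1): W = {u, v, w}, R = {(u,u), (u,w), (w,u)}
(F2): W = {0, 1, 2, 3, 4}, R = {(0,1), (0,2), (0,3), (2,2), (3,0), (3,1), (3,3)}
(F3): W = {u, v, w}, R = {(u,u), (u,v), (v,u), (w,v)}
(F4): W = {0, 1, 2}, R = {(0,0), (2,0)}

(F1), (F3), (F4)

Frame correspondent (Sahlqvist): ∀x ∀y ∀z ((xR²y ∧ xRz) → ∃w (yRw ∧ zRw)) — i.e. a generalized confluence (Geach) condition.
(F1): ✓.
(F2): fails — 0R²0, 0R1 but no w with 0Rw and 1Rw.
(F3): ✓.
(F4): ✓.
Valid on: (F1), (F3), (F4).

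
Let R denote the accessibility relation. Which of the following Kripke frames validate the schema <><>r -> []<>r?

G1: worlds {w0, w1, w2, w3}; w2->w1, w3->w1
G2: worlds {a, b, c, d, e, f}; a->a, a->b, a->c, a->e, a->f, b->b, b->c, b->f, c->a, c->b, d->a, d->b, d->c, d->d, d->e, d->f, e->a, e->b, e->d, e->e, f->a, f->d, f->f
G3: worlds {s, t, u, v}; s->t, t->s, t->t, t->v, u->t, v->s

G1

The schema corresponds to a generalized confluence (Geach) condition: forall x forall y forall z ((x R^2 y & xRz) -> exists w (y = w & zRw)).
G1: holds.
G2: fails — aR²a, aRb but no w with a=w and bRw.
G3: fails — tR²s, tRs but no w with s=w and sRw.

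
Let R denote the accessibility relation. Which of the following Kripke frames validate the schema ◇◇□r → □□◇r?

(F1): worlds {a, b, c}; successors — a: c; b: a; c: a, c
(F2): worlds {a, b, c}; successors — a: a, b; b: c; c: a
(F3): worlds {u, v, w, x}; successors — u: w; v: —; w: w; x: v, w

(F1), (F3)

Frame correspondent (Sahlqvist): ∀x ∀y ∀z ((xR²y ∧ xR²z) → ∃w (yRw ∧ zRw)) — i.e. a generalized confluence (Geach) condition.
(F1): holds.
(F2): fails — aR²a, aR²b but no w with aRw and bRw.
(F3): holds.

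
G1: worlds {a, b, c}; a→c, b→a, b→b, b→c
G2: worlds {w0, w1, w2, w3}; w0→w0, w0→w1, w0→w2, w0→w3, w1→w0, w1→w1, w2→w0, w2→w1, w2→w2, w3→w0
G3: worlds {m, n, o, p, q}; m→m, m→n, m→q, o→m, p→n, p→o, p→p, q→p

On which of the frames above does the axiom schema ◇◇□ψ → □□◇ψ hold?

G2

The schema corresponds to a generalized confluence (Geach) condition: ∀x ∀y ∀z ((xR²y ∧ xR²z) → ∃w (yRw ∧ zRw)).
G1: fails — bR²a, bR²c but no w with aRw and cRw.
G2: satisfies the condition.
G3: fails — mR²m, mR²n but no w with mRw and nRw.
Valid on: G2.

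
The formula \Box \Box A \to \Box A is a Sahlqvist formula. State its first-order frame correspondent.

density: \forall x \forall y (Rxy \to \exists z (Rxz \wedge Rzy))

This is the C4 axiom.
Its frame correspondent is density — \forall x \forall y (Rxy \to \exists z (Rxz \wedge Rzy)).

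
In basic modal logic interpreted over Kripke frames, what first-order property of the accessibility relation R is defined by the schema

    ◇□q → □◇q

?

Suppose ◇□q→□◇q is valid. Take Rxy, Rxz and set V(q)={w : Ryw}. Then □q at y so ◇□q at x, so □◇q at x, so ◇q at z, giving w with Rzw and Ryw.

Convergence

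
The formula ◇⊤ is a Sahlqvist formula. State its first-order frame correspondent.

seriality

◇⊤ holds at w iff w has a successor, so frame-validity of ◇⊤ is exactly seriality. Equivalently via □φ → ◇φ:
Suppose □φ→◇φ is valid. At any x set V(φ)=W. Then □φ at x, so ◇φ at x, so x has a successor.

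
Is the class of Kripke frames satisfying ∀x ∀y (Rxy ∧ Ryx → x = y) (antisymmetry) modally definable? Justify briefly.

Not modally definable

Modal frame validity is preserved under surjective bounded morphisms.
The 6-cycle (worlds a,b,c,d,e,f with a→b→c→d→e→f→a) is antisymmetric. Sending even-indexed worlds to a and odd-indexed worlds to b is a surjective bounded morphism onto the two-world frame with a↔b, which is not antisymmetric.
So no modal formula (or set of formulas) defines exactly the antisymmetric frames.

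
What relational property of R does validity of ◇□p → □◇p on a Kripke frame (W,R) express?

Suppose ◇□p→□◇p is valid. Take Rxy, Rxz and set V(p)={w : Ryw}. Then □p at y so ◇□p at x, so □◇p at x, so ◇p at z, giving w with Rzw and Ryw.
Conversely, any frame satisfying ∀x ∀y ∀z (Rxy ∧ Rxz → ∃w (Ryw ∧ Rzw)) validates the schema.
So the correspondent is convergence.

Convergence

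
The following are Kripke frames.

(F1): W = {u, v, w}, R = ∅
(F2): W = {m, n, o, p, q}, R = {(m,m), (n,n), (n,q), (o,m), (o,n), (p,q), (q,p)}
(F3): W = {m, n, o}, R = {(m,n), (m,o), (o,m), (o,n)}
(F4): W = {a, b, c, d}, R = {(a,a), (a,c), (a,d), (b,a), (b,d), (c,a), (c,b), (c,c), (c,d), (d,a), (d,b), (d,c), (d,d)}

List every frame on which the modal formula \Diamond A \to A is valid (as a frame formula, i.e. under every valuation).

(F1)

The schema corresponds to a generalized confluence (Geach) condition: \forall x \forall y (xRy \to \exists w (y = w \wedge x = w)).
(F1): holds.
(F2): fails — nRq but q ≠ n.
(F3): fails — mRn but n ≠ m.
(F4): fails — aRc but c ≠ a.
Valid on: (F1).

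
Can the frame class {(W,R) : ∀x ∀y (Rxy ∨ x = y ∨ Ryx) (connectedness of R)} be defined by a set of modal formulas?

No — not modally definable

Any modally definable frame class is closed under disjoint unions.
Take 4 disjoint single-world reflexive frames: each is trivially connected, but their disjoint union has 4 worlds with no edge between distinct components, so it is not connected.
So no modal formula (or set of formulas) defines exactly the connected frames.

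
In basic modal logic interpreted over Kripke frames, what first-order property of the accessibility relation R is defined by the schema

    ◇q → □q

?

This is the CD axiom.
It corresponds to partial functionality: ∀x ∀y ∀z (Rxy ∧ Rxz → y = z).

partial functionality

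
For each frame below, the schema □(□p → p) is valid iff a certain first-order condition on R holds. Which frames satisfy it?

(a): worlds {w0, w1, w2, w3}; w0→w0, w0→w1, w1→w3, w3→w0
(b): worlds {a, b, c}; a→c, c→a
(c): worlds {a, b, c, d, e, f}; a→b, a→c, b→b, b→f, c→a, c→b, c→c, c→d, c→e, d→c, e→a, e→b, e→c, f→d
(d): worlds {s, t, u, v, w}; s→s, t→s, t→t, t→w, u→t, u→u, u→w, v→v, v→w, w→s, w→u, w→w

(d)

Frame correspondent (Sahlqvist): ∀x ∀y (Rxy → Ryy) — i.e. shift-reflexivity.
(a): fails — Rw0w1 but not Rw1w1.
(b): fails — Rac but not Rcc.
(c): fails — Rcd but not Rdd.
(d): holds.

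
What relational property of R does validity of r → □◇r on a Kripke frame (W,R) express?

This schema is the B axiom.
It corresponds to symmetry: ∀x ∀y (Rxy → Ryx).

Symmetry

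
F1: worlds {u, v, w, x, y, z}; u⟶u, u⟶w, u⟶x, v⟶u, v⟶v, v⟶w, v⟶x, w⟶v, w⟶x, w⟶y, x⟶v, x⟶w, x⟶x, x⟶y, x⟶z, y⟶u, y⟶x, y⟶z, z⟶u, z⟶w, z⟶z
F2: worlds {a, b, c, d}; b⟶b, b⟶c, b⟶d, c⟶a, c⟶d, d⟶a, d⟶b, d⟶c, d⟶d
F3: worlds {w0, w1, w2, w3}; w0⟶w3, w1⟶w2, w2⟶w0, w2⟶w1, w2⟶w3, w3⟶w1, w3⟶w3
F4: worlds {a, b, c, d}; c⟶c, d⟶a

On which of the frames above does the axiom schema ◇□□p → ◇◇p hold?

F1, F3

This is the axiom for a generalized confluence (Geach) condition; its first-order frame correspondent is ∀x ∀y (xRy → ∃w (yR²w ∧ xR²w)).
F1: satisfies the condition.
F2: fails — cRa but no w with aR²w and cR²w.
F3: satisfies the condition.
F4: fails — dRa but no w with aR²w and dR²w.
Valid on: F1, F3.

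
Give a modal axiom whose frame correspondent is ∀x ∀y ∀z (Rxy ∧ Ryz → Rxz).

A defining formula is □ψ → □□ψ (the 4 axiom).
Suppose □ψ→□□ψ is valid. Take Rxy, Ryz and set V(ψ)={w : Rxw}. Then □ψ at x, so □□ψ at x, so □ψ at y, so ψ at z, i.e. Rxz.

□ψ → □□ψ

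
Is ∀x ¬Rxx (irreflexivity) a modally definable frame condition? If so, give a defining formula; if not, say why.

Modal frame validity is preserved under surjective bounded morphisms.
The 5-cycle (worlds a,b,c,d,e with a→b→c→d→e→a) is irreflexive, and the map sending every world to a single reflexive point • is a surjective bounded morphism (forth: every edge maps to (•,•); back: every world has a successor). So any modal formula valid on the 5-cycle is also valid on the reflexive point, which is not irreflexive.
So no modal formula (or set of formulas) defines exactly the irreflexive frames.

No — not modally definable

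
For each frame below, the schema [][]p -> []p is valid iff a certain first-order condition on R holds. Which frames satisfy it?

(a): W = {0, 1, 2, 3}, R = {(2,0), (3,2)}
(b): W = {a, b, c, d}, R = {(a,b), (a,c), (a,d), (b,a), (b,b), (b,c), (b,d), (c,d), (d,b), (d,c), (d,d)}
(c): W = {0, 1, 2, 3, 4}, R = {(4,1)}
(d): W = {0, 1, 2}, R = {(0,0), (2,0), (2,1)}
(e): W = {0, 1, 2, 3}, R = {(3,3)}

(b), (e)

This is the axiom for density; its first-order frame correspondent is forall x forall y (Rxy -> exists z (Rxz & Rzy)).
(a): fails — R20 but no z with R2z and Rz0.
(b): satisfies the condition.
(c): fails — R41 but no z with R4z and Rz1.
(d): fails — R21 but no z with R2z and Rz1.
(e): satisfies the condition.
Valid on: (b), (e).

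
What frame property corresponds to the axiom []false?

emptiness of R

This is the Ver axiom.
Its frame correspondent is emptiness of R — forall x forall y ~Rxy.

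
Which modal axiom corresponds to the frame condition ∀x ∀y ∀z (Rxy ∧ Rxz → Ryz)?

This is the Euclidean property; the standard corresponding axiom is 5: ◇s → □◇s.
Suppose ◇s→□◇s is valid. Take Rxy, Rxz and set V(s)={y}. Then ◇s at x, so □◇s at x, so ◇s at z, so some w with Rzw has s; w=y, i.e. Rzy. By symmetry of the argument, Ryz.

◇s → □◇s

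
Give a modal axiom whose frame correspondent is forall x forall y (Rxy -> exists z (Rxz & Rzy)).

□□ψ → □ψ

The condition is density. The C4 schema □□ψ → □ψ defines it.
Suppose □□ψ→□ψ is valid. Take Rxy and set V(ψ)={w : xR²w}. Then □□ψ at x, so □ψ at x, so ψ at y, i.e. ∃z(Rxz∧Rzy).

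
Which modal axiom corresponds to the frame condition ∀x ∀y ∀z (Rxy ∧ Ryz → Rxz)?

□s → □□s

A defining formula is □s → □□s (the 4 axiom).
Suppose □s→□□s is valid. Take Rxy, Ryz and set V(s)={w : Rxw}. Then □s at x, so □□s at x, so □s at y, so s at z, i.e. Rxz.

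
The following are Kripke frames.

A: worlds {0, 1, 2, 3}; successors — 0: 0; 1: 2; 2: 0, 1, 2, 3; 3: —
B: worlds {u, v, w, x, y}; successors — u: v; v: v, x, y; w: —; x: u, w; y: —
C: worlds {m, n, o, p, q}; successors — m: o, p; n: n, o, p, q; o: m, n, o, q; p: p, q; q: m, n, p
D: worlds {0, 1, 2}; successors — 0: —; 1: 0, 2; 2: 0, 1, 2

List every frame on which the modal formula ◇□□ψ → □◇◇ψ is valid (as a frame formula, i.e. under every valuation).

The schema corresponds to a generalized confluence (Geach) condition: ∀x ∀y ∀z ((xRy ∧ xRz) → ∃w (yR²w ∧ zR²w)).
A: fails — 2R0, 2R3 but no w with 0R²w and 3R²w.
B: fails — vRv, vRy but no t with vR²t and yR²t.
C: ✓.
D: fails — 1R0, 1R0 but no w with 0R²w and 0R²w.

C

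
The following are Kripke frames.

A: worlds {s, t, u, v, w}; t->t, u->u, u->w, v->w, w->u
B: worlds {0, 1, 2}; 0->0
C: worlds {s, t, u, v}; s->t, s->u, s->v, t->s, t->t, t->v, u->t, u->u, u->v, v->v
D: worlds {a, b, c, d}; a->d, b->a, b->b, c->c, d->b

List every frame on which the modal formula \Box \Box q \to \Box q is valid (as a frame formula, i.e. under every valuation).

B, C

Frame correspondent (Sahlqvist): \forall x \forall y (Rxy \to \exists z (Rxz \wedge Rzy)) — i.e. density.
A: fails — Rvw but no z with Rvz and Rzw.
B: holds.
C: holds.
D: fails — Rad but no z with Raz and Rzd.
Valid on: B, C.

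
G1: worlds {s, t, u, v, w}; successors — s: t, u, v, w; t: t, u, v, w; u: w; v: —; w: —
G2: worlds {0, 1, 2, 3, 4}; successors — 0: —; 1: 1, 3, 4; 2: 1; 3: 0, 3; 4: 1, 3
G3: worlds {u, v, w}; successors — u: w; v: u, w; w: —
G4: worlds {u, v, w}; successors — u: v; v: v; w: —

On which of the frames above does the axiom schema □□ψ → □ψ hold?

The schema corresponds to density: ∀x ∀y (Rxy → ∃z (Rxz ∧ Rzy)).
G1: fails — Ruw but no z with Ruz and Rzw.
G2: condition met.
G3: fails — Rvu but no z with Rvz and Rzu.
G4: condition met.
Valid on: G2, G4.

G2, G4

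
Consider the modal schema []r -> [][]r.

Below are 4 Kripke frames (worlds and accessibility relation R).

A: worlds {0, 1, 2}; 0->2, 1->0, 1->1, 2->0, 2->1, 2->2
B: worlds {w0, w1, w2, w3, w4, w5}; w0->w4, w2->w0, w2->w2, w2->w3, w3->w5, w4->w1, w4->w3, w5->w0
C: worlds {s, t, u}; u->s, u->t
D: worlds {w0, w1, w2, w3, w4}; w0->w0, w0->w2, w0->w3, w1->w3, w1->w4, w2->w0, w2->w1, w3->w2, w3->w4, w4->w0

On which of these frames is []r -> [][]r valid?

C

This is the axiom for transitivity; its first-order frame correspondent is forall x forall y forall z (Rxy & Ryz -> Rxz).
A: fails — R10 and R02 but not R12.
B: fails — Rw0w4 and Rw4w1 but not Rw0w1.
C: condition met.
D: fails — Rw3w2 and Rw2w0 but not Rw3w0.
Valid on: C.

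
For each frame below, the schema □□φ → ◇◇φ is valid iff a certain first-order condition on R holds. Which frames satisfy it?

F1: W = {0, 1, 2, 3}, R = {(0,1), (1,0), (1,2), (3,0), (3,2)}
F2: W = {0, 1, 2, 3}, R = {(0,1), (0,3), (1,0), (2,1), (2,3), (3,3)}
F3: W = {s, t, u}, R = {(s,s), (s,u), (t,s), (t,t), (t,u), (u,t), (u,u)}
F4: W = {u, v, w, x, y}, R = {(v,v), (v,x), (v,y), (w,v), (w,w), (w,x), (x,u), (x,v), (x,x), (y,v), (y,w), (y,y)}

This is the axiom for a generalized confluence (Geach) condition; its first-order frame correspondent is ∀x ∃w (xR²w ∧ xR²w).
F1: fails — at 2 but no w with 2R²w and 2R²w.
F2: condition met.
F3: condition met.
F4: fails — at u but no t with uR²t and uR²t.
Valid on: F2, F3.

F2, F3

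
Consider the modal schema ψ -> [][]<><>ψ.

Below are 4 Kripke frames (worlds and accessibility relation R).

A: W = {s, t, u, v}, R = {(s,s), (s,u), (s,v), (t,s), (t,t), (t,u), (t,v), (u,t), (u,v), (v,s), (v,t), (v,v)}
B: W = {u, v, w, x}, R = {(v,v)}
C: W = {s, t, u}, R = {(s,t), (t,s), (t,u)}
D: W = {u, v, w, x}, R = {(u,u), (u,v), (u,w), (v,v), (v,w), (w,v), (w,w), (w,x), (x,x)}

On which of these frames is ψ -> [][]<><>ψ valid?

A, B

The schema corresponds to a generalized confluence (Geach) condition: forall x forall z (x R^2 z -> exists w (x = w & z R^2 w)).
A: condition met.
B: condition met.
C: fails — sR²u but no w with s=w and uR²w.
D: fails — uR²v but no t with u=t and vR²t.
Valid on: A, B.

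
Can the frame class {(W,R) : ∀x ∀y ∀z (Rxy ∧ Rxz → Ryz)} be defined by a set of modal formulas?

The condition is the Euclidean property. A defining modal formula is ◇r → □◇r.
Suppose ◇r→□◇r is valid. Take Rxy, Rxz and set V(r)={y}. Then ◇r at x, so □◇r at x, so ◇r at z, so some w with Rzw has r; w=y, i.e. Rzy. By symmetry of the argument, Ryz.

Yes, by ◇r → □◇r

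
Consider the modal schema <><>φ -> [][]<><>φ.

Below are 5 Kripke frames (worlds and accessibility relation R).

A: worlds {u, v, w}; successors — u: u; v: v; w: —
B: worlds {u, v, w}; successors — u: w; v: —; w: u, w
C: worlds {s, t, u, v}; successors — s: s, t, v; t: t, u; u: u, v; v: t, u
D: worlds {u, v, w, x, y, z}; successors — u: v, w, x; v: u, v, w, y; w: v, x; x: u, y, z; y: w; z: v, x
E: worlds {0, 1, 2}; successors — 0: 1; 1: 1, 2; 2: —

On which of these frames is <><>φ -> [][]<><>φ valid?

A, B

This is the axiom for a generalized confluence (Geach) condition; its first-order frame correspondent is forall x forall y forall z ((x R^2 y & x R^2 z) -> exists w (y = w & z R^2 w)).
A: holds.
B: holds.
C: fails — sR²s, sR²t but no w with s=w and tR²w.
D: fails — uR²u, uR²x but no t with u=t and xR²t.
E: fails — 0R²1, 0R²2 but no w with 1=w and 2R²w.
Valid on: A, B.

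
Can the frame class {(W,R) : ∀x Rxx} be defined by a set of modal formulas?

This is a Sahlqvist condition; the T axiom □r → r defines it.
Suppose □r→r is valid. At any x set V(r)={w : Rxw}. Then □r holds at x, so r holds at x, i.e. Rxx.

Yes — defined by □r → r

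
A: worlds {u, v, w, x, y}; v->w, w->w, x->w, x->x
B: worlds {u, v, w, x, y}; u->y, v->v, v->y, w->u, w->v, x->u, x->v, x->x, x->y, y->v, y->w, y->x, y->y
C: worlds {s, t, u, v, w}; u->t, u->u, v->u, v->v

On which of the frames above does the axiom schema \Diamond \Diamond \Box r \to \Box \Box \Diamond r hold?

This is the axiom for a generalized confluence (Geach) condition; its first-order frame correspondent is \forall x \forall y \forall z ((x R^2 y \wedge x R^2 z) \to \exists w (yRw \wedge zRw)).
A: ✓.
B: fails — xR²u, xR²w but no t with uRt and wRt.
C: fails — uR²t, uR²t but no w* with tRw* and tRw*.
Valid on: A.

A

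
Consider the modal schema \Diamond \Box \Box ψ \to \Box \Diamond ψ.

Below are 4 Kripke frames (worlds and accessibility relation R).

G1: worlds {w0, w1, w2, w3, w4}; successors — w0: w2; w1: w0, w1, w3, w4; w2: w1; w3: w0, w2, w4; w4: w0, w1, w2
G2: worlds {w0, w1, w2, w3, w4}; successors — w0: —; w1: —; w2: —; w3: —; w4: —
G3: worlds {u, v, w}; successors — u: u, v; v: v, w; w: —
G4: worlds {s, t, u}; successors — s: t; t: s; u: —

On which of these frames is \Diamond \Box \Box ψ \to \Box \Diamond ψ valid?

This is the axiom for a generalized confluence (Geach) condition; its first-order frame correspondent is \forall x \forall y \forall z ((xRy \wedge xRz) \to \exists w (y R^2 w \wedge zRw)).
G1: fails — w1Rw0, w1Rw0 but no w with w0R²w and w0Rw.
G2: satisfies the condition.
G3: fails — vRv, vRw but no t with vR²t and wRt.
G4: fails — sRt, sRt but no w with tR²w and tRw.
Valid on: G2.

G2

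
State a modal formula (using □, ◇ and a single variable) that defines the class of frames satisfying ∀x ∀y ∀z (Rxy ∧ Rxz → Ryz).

A defining formula is ◇p → □◇p (the 5 axiom).
Suppose ◇p→□◇p is valid. Take Rxy, Rxz and set V(p)={y}. Then ◇p at x, so □◇p at x, so ◇p at z, so some w with Rzw has p; w=y, i.e. Rzy. By symmetry of the argument, Ryz.

◇p → □◇p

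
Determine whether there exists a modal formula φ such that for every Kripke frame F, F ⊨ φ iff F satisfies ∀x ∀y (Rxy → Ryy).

This is a Sahlqvist condition; the T□ axiom □(□r → r) defines it.
Suppose □(□r→r) is valid. Take Rxy and set V(r)={w : Ryw}. Then at y, □r holds; since □(□r→r) at x, □r→r at y, so r at y, i.e. Ryy.

Yes, by □(□r → r)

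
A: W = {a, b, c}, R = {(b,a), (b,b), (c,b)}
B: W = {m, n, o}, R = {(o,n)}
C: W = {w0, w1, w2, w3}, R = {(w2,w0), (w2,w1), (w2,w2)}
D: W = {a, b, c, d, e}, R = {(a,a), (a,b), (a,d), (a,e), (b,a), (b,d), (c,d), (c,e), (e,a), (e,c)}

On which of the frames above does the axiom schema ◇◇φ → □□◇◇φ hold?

The schema corresponds to a generalized confluence (Geach) condition: ∀x ∀y ∀z ((xR²y ∧ xR²z) → ∃w (y = w ∧ zR²w)).
A: fails — bR²a, bR²a but no w with a=w and aR²w.
B: condition met.
C: fails — w2R²w0, w2R²w0 but no w with w0=w and w0R²w.
D: fails — aR²a, aR²d but no w with a=w and dR²w.
Valid on: B.

B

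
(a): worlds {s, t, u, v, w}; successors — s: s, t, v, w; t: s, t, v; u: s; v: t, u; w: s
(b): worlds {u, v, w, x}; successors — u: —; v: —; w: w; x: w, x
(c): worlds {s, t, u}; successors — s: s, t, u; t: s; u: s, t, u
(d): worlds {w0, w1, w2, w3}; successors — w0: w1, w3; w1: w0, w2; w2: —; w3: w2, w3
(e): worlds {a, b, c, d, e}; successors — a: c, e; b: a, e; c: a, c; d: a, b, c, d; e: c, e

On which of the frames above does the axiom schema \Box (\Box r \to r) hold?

This is the axiom for shift-reflexivity; its first-order frame correspondent is \forall x \forall y (Rxy \to Ryy).
(a): fails — Rtv but not Rvv.
(b): holds.
(c): fails — Rut but not Rtt.
(d): fails — Rw1w2 but not Rw2w2.
(e): fails — Rba but not Raa.

(b)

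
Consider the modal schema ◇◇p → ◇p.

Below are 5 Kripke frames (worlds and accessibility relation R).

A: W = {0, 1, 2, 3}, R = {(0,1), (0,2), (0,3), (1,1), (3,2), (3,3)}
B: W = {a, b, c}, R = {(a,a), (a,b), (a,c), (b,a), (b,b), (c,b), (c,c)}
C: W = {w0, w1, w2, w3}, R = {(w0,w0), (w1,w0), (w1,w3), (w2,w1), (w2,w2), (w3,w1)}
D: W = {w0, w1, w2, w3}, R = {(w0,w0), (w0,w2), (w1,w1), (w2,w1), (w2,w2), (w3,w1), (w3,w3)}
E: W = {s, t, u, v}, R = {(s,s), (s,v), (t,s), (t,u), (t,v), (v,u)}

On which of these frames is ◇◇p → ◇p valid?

A

Frame correspondent (Sahlqvist): ∀x ∀y ∀z (Rxy ∧ Ryz → Rxz) — i.e. transitivity.
A: holds.
B: fails — Rba and Rac but not Rbc.
C: fails — Rw3w1 and Rw1w0 but not Rw3w0.
D: fails — Rw0w2 and Rw2w1 but not Rw0w1.
E: fails — Rsv and Rvu but not Rsu.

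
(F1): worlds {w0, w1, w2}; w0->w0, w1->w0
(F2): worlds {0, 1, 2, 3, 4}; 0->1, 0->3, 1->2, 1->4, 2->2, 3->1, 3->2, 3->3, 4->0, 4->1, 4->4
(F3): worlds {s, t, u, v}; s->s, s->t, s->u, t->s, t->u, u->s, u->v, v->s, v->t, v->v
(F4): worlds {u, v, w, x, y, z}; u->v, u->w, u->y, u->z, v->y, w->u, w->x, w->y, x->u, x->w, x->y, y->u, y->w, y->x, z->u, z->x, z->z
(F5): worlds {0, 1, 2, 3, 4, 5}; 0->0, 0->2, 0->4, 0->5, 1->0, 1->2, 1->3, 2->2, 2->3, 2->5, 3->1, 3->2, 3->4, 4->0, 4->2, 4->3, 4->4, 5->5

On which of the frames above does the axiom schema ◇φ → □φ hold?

This is the axiom for partial functionality; its first-order frame correspondent is ∀x ∀y ∀z (Rxy ∧ Rxz → y = z).
(F1): satisfies the condition.
(F2): fails — 0 sees both 1 and 3.
(F3): fails — s sees both s and t.
(F4): fails — u sees both v and w.
(F5): fails — 0 sees both 0 and 2.
Valid on: (F1).

(F1)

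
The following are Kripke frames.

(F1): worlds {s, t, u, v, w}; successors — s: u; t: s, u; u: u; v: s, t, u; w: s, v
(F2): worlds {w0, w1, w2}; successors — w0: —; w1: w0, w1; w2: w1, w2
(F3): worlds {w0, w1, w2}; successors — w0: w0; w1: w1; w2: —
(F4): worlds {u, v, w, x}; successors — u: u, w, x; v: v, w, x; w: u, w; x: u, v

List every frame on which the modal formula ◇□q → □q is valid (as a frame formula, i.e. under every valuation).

The schema corresponds to the Euclidean property: ∀x ∀y ∀z (Rxy ∧ Rxz → Ryz).
(F1): fails — Rts and Rts but not Rss.
(F2): fails — Rw1w0 and Rw1w1 but not Rw0w1.
(F3): ✓.
(F4): fails — Ruw and Rux but not Rwx.
Valid on: (F3).

(F3)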